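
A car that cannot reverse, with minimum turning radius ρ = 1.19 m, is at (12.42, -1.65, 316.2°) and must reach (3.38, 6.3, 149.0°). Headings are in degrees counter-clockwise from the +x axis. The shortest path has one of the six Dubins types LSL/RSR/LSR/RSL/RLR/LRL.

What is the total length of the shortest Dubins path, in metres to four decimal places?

Let ψ = atan2(Δy, Δx) = atan2(7.95, -9.04) = 138.6708° be the start→goal bearing.
Normalize: d = |goal − start| / ρ = 12.038443/1.19 = 10.116338, α = (θ_start − ψ) mod 360° = 177.5292° = 3.098469 rad, β = (θ_goal − ψ) mod 360° = 10.3292° = 0.180279 rad.
Common terms: sin α = 0.043110, cos α = -0.999070, sin β = 0.179304, cos β = 0.983794, cos(α−β) = -0.975149, d² = 102.340301. Work in radians in the unit-radius frame; every candidate has L = ρ·(t + p + q).
LSL: p² = 2 + d² − 2cos(α−β) + 2d(sin α − sin β) = 103.535044; p = √p² = 10.175217; φ = atan2(cos β − cos α, d + sin α − sin β) = 0.196127 rad; t = (φ − α) mod 2π = 3.380843 rad, q = (β − φ) mod 2π = 6.267337 rad → L = 1.19·(3.380843 + 10.175217 + 6.267337) = 1.19·19.823397 = 23.589843 m
RSR: p² = 2 + d² − 2cos(α−β) + 2d(sin β − sin α) = 109.046155; p = √p² = 10.442517; φ = atan2(cos α − cos β, d − sin α + sin β) = -0.191044 rad; t = (α − φ) mod 2π = 3.289513 rad, q = (φ − β) mod 2π = 5.911863 rad → L = 1.19·(3.289513 + 10.442517 + 5.911863) = 1.19·19.643893 = 23.376232 m
LSR: p² = d² − 2 + 2cos(α−β) + 2d(sin α + sin β) = 102.890030; p = √p² = 10.143472; φ = atan2(−cos α − cos β, d + sin α + sin β) − atan2(−2, p) = 0.196152 rad; t = (φ − α) mod 2π = 3.380868 rad, q = (φ − β) mod 2π = 0.015873 rad → L = 1.19·(3.380868 + 10.143472 + 0.015873) = 1.19·13.540213 = 16.112854 m
RSL: p² = d² − 2 + 2cos(α−β) − 2d(sin α + sin β) = 93.889975; p = √p² = 9.689684; φ = atan2(cos α + cos β, d − sin α − sin β) − atan2(2, p) = -0.205091 rad; t = (α − φ) mod 2π = 3.303560 rad, q = (β − φ) mod 2π = 0.385369 rad → L = 1.19·(3.303560 + 9.689684 + 0.385369) = 1.19·13.378613 = 15.920549 m
RLR: c = (6 − d² + 2cos(α−β) + 2d(sin α − sin β))/8 = -12.630769, |c| > 1 → infeasible
LRL: c = (6 − d² + 2cos(α−β) − 2d(sin α − sin β))/8 = -11.941881, |c| > 1 → infeasible
Shortest: RSL with L = 15.920549 m ≈ 15.9205 m

15.9205 m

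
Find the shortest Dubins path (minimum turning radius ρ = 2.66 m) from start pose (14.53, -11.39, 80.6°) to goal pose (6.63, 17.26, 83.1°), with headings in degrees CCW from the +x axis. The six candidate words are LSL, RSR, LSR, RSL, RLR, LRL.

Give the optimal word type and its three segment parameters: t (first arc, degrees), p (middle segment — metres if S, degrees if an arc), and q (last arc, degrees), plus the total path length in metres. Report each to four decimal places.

Let ψ = atan2(Δy, Δx) = atan2(28.65, -7.90) = 105.4158° be the start→goal bearing.
Normalize: d = |goal − start| / ρ = 29.719228/2.66 = 11.172642, α = (θ_start − ψ) mod 360° = 335.1842° = 5.850069 rad, β = (θ_goal − ψ) mod 360° = 337.6842° = 5.893702 rad.
Common terms: sin α = -0.419702, cos α = 0.907662, sin β = -0.379711, cos β = 0.925105, cos(α−β) = 0.999048, d² = 124.827930. Work in radians in the unit-radius frame; every candidate has L = ρ·(t + p + q).
LSL: p² = 2 + d² − 2cos(α−β) + 2d(sin α − sin β) = 123.936220; p = √p² = 11.132665; φ = atan2(cos β − cos α, d + sin α − sin β) = 0.001567 rad; t = (φ − α) mod 2π = 0.434683 rad, q = (β − φ) mod 2π = 5.892135 rad → L = 2.66·(0.434683 + 11.132665 + 5.892135) = 2.66·17.459483 = 46.442225 m
RSR: p² = 2 + d² − 2cos(α−β) + 2d(sin β − sin α) = 125.723446; p = √p² = 11.212647; φ = atan2(cos α − cos β, d − sin α + sin β) = -0.001556 rad; t = (α − φ) mod 2π = 5.851624 rad, q = (φ − β) mod 2π = 0.387928 rad → L = 2.66·(5.851624 + 11.212647 + 0.387928) = 2.66·17.452199 = 46.422849 m
LSR: p² = d² − 2 + 2cos(α−β) + 2d(sin α + sin β) = 106.962934; p = √p² = 10.342289; φ = atan2(−cos α − cos β, d + sin α + sin β) − atan2(−2, p) = 0.016145 rad; t = (φ − α) mod 2π = 0.449262 rad, q = (φ − β) mod 2π = 0.405629 rad → L = 2.66·(0.449262 + 10.342289 + 0.405629) = 2.66·11.197179 = 29.784497 m
RSL: p² = d² − 2 + 2cos(α−β) − 2d(sin α + sin β) = 142.689118; p = √p² = 11.945255; φ = atan2(cos α + cos β, d − sin α − sin β) − atan2(2, p) = -0.013984 rad; t = (α − φ) mod 2π = 5.864053 rad, q = (β − φ) mod 2π = 5.907686 rad → L = 2.66·(5.864053 + 11.945255 + 5.907686) = 2.66·23.716994 = 63.087203 m
RLR: c = (6 − d² + 2cos(α−β) + 2d(sin α − sin β))/8 = -14.715431, |c| > 1 → infeasible
LRL: c = (6 − d² + 2cos(α−β) − 2d(sin α − sin β))/8 = -14.492028, |c| > 1 → infeasible
Shortest: LSR with L = 29.784497 m ≈ 29.7845 m
Convert LSR to answer units (arcs ×180/π): t = 0.449262·180/π = 25.7408°, p = ρ·p = 2.66·10.342289 = 27.5105 m, q = 0.405629·180/π = 23.2408°, L = 29.7845 m.

LSR: t = 25.7408°, p = 27.5105 m, q = 23.2408°, L = 29.7845 m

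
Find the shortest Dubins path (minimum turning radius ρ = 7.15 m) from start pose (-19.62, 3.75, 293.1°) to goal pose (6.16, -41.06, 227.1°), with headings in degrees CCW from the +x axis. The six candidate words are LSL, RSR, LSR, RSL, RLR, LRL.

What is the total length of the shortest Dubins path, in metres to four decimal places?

Let ψ = atan2(Δy, Δx) = atan2(-44.81, 25.78) = -60.0874° be the start→goal bearing.
Normalize: d = |goal − start| / ρ = 51.696658/7.15 = 7.230302, α = (θ_start − ψ) mod 360° = 353.1874° = 6.164283 rad, β = (θ_goal − ψ) mod 360° = 287.1874° = 5.012366 rad.
Common terms: sin α = -0.118622, cos α = 0.992939, sin β = -0.955343, cos β = 0.295498, cos(α−β) = 0.406737, d² = 52.277265. Work in radians in the unit-radius frame; every candidate has L = ρ·(t + p + q).
LSL: p² = 2 + d² − 2cos(α−β) + 2d(sin α − sin β) = 65.563285; p = √p² = 8.097116; φ = atan2(cos β − cos α, d + sin α − sin β) = -0.086241 rad; t = (φ − α) mod 2π = 0.032661 rad, q = (β − φ) mod 2π = 5.098607 rad → L = 7.15·(0.032661 + 8.097116 + 5.098607) = 7.15·13.228384 = 94.582944 m
RSR: p² = 2 + d² − 2cos(α−β) + 2d(sin β − sin α) = 41.364300; p = √p² = 6.431508; φ = atan2(cos α − cos β, d − sin α + sin β) = 0.108655 rad; t = (α − φ) mod 2π = 6.055628 rad, q = (φ − β) mod 2π = 1.379474 rad → L = 7.15·(6.055628 + 6.431508 + 1.379474) = 7.15·13.866611 = 99.146268 m
LSR: p² = d² − 2 + 2cos(α−β) + 2d(sin α + sin β) = 35.560548; p = √p² = 5.963267; φ = atan2(−cos α − cos β, d + sin α + sin β) − atan2(−2, p) = 0.117289 rad; t = (φ − α) mod 2π = 0.236191 rad, q = (φ − β) mod 2π = 1.388108 rad → L = 7.15·(0.236191 + 5.963267 + 1.388108) = 7.15·7.587566 = 54.251095 m
RSL: p² = d² − 2 + 2cos(α−β) − 2d(sin α + sin β) = 66.620929; p = √p² = 8.162164; φ = atan2(cos α + cos β, d − sin α − sin β) − atan2(2, p) = -0.086372 rad; t = (α − φ) mod 2π = 6.250655 rad, q = (β − φ) mod 2π = 5.098738 rad → L = 7.15·(6.250655 + 8.162164 + 5.098738) = 7.15·19.511558 = 139.507637 m
RLR: c = (6 − d² + 2cos(α−β) + 2d(sin α − sin β))/8 = -4.170537, |c| > 1 → infeasible
LRL: c = (6 − d² + 2cos(α−β) − 2d(sin α − sin β))/8 = -7.195411, |c| > 1 → infeasible
Shortest: LSR with L = 54.251095 m ≈ 54.2511 m

54.2511 m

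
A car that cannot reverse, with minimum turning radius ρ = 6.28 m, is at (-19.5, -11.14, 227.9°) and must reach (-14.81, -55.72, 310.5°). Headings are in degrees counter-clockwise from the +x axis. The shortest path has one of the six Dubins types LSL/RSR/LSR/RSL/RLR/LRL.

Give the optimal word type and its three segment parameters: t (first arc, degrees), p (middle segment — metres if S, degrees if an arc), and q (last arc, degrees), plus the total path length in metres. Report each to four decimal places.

LSL: t = 49.6433°, p = 36.6080 m, q = 32.9567°, L = 45.6615 m

Let ψ = atan2(Δy, Δx) = atan2(-44.58, 4.69) = -83.9943° be the start→goal bearing.
Normalize: d = |goal − start| / ρ = 44.826025/6.28 = 7.137902, α = (θ_start − ψ) mod 360° = 311.8943° = 5.443583 rad, β = (θ_goal − ψ) mod 360° = 34.4943° = 0.602040 rad.
Common terms: sin α = -0.744378, cos α = 0.667759, sin β = 0.566325, cos β = 0.824182, cos(α−β) = 0.128796, d² = 50.949646. Work in radians in the unit-radius frame; every candidate has L = ρ·(t + p + q).
LSL: p² = 2 + d² − 2cos(α−β) + 2d(sin α − sin β) = 33.980725; p = √p² = 5.829299; φ = atan2(cos β − cos α, d + sin α − sin β) = 0.026837 rad; t = (φ − α) mod 2π = 0.866439 rad, q = (β − φ) mod 2π = 0.575203 rad → L = 6.28·(0.866439 + 5.829299 + 0.575203) = 6.28·7.270941 = 45.661508 m
RSR: p² = 2 + d² − 2cos(α−β) + 2d(sin β − sin α) = 71.403384; p = √p² = 8.450052; φ = atan2(cos α − cos β, d − sin α + sin β) = -0.018513 rad; t = (α − φ) mod 2π = 5.462096 rad, q = (φ − β) mod 2π = 5.662633 rad → L = 6.28·(5.462096 + 8.450052 + 5.662633) = 6.28·19.574781 = 122.929624 m
LSR: p² = d² − 2 + 2cos(α−β) + 2d(sin α + sin β) = 46.665391; p = √p² = 6.831207; φ = atan2(−cos α − cos β, d + sin α + sin β) − atan2(−2, p) = 0.073646 rad; t = (φ − α) mod 2π = 0.913248 rad, q = (φ − β) mod 2π = 5.754792 rad → L = 6.28·(0.913248 + 6.831207 + 5.754792) = 6.28·13.499247 = 84.775272 m
RSL: p² = d² − 2 + 2cos(α−β) − 2d(sin α + sin β) = 51.749082; p = √p² = 7.193684; φ = atan2(cos α + cos β, d − sin α − sin β) − atan2(2, p) = -0.070002 rad; t = (α − φ) mod 2π = 5.513585 rad, q = (β − φ) mod 2π = 0.672042 rad → L = 6.28·(5.513585 + 7.193684 + 0.672042) = 6.28·13.379310 = 84.022069 m
RLR: c = (6 − d² + 2cos(α−β) + 2d(sin α − sin β))/8 = -7.925423, |c| > 1 → infeasible
LRL: c = (6 − d² + 2cos(α−β) − 2d(sin α − sin β))/8 = -3.247591, |c| > 1 → infeasible
Shortest: LSL with L = 45.661508 m ≈ 45.6615 m
Convert LSL to answer units (arcs ×180/π): t = 0.866439·180/π = 49.6433°, p = ρ·p = 6.28·5.829299 = 36.6080 m, q = 0.575203·180/π = 32.9567°, L = 45.6615 m.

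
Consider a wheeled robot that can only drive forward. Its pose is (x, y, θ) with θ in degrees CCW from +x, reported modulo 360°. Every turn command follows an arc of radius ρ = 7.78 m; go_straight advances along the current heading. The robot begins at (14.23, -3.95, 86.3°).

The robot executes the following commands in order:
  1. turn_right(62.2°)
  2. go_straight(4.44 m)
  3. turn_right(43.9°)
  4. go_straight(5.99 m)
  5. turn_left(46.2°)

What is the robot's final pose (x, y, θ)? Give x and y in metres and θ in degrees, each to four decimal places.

set_pose: (x, y, θ) = (14.2300, -3.9500, 86.3000°), ρ = 7.78
turn_right(62.2°): centre at ρ to the right, rotate −62.2° → (18.8170, 2.6498, 24.1000°)
go_straight(4.44): x += 4.44·cos θ, y += 4.44·sin θ → (22.8700, 4.4628, 24.1000°)
turn_right(43.9°): centre at ρ to the right, rotate −43.9° → (28.6821, 4.6810, -19.8000° ≡ 340.2000°)
go_straight(5.99): x += 5.99·cos θ, y += 5.99·sin θ → (34.3180, 2.6519, 340.2000°)
turn_left(46.2°): centre at ρ to the left, rotate +46.2° → (40.4127, 3.0034, 386.4000° ≡ 26.4000°)

(40.4127, 3.0034, 26.4000°)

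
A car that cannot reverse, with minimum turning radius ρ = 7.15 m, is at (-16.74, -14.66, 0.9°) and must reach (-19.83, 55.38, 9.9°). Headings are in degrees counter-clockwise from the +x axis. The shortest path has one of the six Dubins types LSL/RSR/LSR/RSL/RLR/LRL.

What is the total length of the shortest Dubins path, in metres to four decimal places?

79.2770 m

Let ψ = atan2(Δy, Δx) = atan2(70.04, -3.09) = 92.5261° be the start→goal bearing.
Normalize: d = |goal − start| / ρ = 70.108129/7.15 = 9.805333, α = (θ_start − ψ) mod 360° = 268.3739° = 4.684008 rad, β = (θ_goal − ψ) mod 360° = 277.3739° = 4.841088 rad.
Common terms: sin α = -0.999597, cos α = -0.028377, sin β = -0.991730, cos β = 0.128344, cos(α−β) = 0.987688, d² = 96.144549. Work in radians in the unit-radius frame; every candidate has L = ρ·(t + p + q).
LSL: p² = 2 + d² − 2cos(α−β) + 2d(sin α − sin β) = 96.014885; p = √p² = 9.798719; φ = atan2(cos β − cos α, d + sin α − sin β) = 0.015995 rad; t = (φ − α) mod 2π = 1.615172 rad, q = (β − φ) mod 2π = 4.825093 rad → L = 7.15·(1.615172 + 9.798719 + 4.825093) = 7.15·16.238983 = 116.108732 m
RSR: p² = 2 + d² − 2cos(α−β) + 2d(sin β − sin α) = 96.323459; p = √p² = 9.814452; φ = atan2(cos α − cos β, d − sin α + sin β) = -0.015969 rad; t = (α − φ) mod 2π = 4.699977 rad, q = (φ − β) mod 2π = 1.426129 rad → L = 7.15·(4.699977 + 9.814452 + 1.426129) = 7.15·15.940557 = 113.974984 m
LSR: p² = d² − 2 + 2cos(α−β) + 2d(sin α + sin β) = 57.068677; p = √p² = 7.554381; φ = atan2(−cos α − cos β, d + sin α + sin β) − atan2(−2, p) = 0.246017 rad; t = (φ − α) mod 2π = 1.845194 rad, q = (φ − β) mod 2π = 1.688115 rad → L = 7.15·(1.845194 + 7.554381 + 1.688115) = 7.15·11.087690 = 79.276985 m
RSL: p² = d² − 2 + 2cos(α−β) − 2d(sin α + sin β) = 135.171174; p = √p² = 11.626314; φ = atan2(cos α + cos β, d − sin α − sin β) − atan2(2, p) = -0.161882 rad; t = (α − φ) mod 2π = 4.845890 rad, q = (β − φ) mod 2π = 5.002970 rad → L = 7.15·(4.845890 + 11.626314 + 5.002970) = 7.15·21.475174 = 153.547493 m
RLR: c = (6 − d² + 2cos(α−β) + 2d(sin α − sin β))/8 = -11.040432, |c| > 1 → infeasible
LRL: c = (6 − d² + 2cos(α−β) − 2d(sin α − sin β))/8 = -11.001861, |c| > 1 → infeasible
Shortest: LSR with L = 79.276985 m ≈ 79.2770 m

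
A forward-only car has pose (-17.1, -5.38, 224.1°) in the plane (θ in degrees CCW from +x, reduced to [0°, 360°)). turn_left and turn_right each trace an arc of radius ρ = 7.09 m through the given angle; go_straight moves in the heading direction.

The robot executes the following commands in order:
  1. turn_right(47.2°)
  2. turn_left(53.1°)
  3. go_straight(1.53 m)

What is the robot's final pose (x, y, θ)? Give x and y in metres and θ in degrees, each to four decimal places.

set_pose: (x, y, θ) = (-17.1000, -5.3800, 224.1000°), ρ = 7.09
turn_right(47.2°): centre at ρ to the right, rotate −47.2° → (-22.4174, -7.3681, 176.9000°)
turn_left(53.1°): centre at ρ to the left, rotate +53.1° → (-28.2321, -9.8904, 230.0000°)
go_straight(1.53): x += 1.53·cos θ, y += 1.53·sin θ → (-29.2156, -11.0624, 230.0000°)

(-29.2156, -11.0624, 230.0000°)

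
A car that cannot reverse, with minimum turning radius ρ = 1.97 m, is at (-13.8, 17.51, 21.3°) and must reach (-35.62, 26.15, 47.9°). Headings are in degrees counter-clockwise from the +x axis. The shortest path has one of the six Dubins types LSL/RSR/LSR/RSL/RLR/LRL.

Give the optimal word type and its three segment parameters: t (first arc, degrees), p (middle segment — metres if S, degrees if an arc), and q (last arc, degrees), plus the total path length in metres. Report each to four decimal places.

LSR: t = 154.2407°, p = 20.0096 m, q = 127.6407°, L = 29.7015 m

Let ψ = atan2(Δy, Δx) = atan2(8.64, -21.82) = 158.3981° be the start→goal bearing.
Normalize: d = |goal − start| / ρ = 23.468319/1.97 = 11.912852, α = (θ_start − ψ) mod 360° = 222.9019° = 3.890373 rad, β = (θ_goal − ψ) mod 360° = 249.5019° = 4.354630 rad.
Common terms: sin α = -0.680746, cos α = -0.732520, sin β = -0.936684, cos β = -0.350176, cos(α−β) = 0.894154, d² = 141.916050. Work in radians in the unit-radius frame; every candidate has L = ρ·(t + p + q).
LSL: p² = 2 + d² − 2cos(α−β) + 2d(sin α − sin β) = 148.225655; p = √p² = 12.174796; φ = atan2(cos β − cos α, d + sin α − sin β) = 0.031410 rad; t = (φ − α) mod 2π = 2.424222 rad, q = (β − φ) mod 2π = 4.323220 rad → L = 1.97·(2.424222 + 12.174796 + 4.323220) = 1.97·18.922239 = 37.276810 m
RSR: p² = 2 + d² − 2cos(α−β) + 2d(sin β − sin α) = 136.029828; p = √p² = 11.663183; φ = atan2(cos α − cos β, d − sin α + sin β) = -0.032788 rad; t = (α − φ) mod 2π = 3.923161 rad, q = (φ − β) mod 2π = 1.895767 rad → L = 1.97·(3.923161 + 11.663183 + 1.895767) = 1.97·17.482110 = 34.439757 m
LSR: p² = d² − 2 + 2cos(α−β) + 2d(sin α + sin β) = 103.167960; p = √p² = 10.157163; φ = atan2(−cos α − cos β, d + sin α + sin β) − atan2(−2, p) = 0.299196 rad; t = (φ − α) mod 2π = 2.692009 rad, q = (φ − β) mod 2π = 2.227751 rad → L = 1.97·(2.692009 + 10.157163 + 2.227751) = 1.97·15.076923 = 29.701538 m
RSL: p² = d² − 2 + 2cos(α−β) − 2d(sin α + sin β) = 180.240758; p = √p² = 13.425377; φ = atan2(cos α + cos β, d − sin α − sin β) − atan2(2, p) = -0.227734 rad; t = (α − φ) mod 2π = 4.118107 rad, q = (β − φ) mod 2π = 4.582364 rad → L = 1.97·(4.118107 + 13.425377 + 4.582364) = 1.97·22.125848 = 43.587921 m
RLR: c = (6 − d² + 2cos(α−β) + 2d(sin α − sin β))/8 = -16.003729, |c| > 1 → infeasible
LRL: c = (6 − d² + 2cos(α−β) − 2d(sin α − sin β))/8 = -17.528207, |c| > 1 → infeasible
Shortest: LSR with L = 29.701538 m ≈ 29.7015 m
Convert LSR to answer units (arcs ×180/π): t = 2.692009·180/π = 154.2407°, p = ρ·p = 1.97·10.157163 = 20.0096 m, q = 2.227751·180/π = 127.6407°, L = 29.7015 m.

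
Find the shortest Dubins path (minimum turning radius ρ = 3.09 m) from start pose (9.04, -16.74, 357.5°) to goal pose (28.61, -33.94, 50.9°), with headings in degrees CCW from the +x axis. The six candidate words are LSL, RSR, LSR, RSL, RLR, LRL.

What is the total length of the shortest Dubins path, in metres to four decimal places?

Let ψ = atan2(Δy, Δx) = atan2(-17.20, 19.57) = -41.3121° be the start→goal bearing.
Normalize: d = |goal − start| / ρ = 26.054268/3.09 = 8.431802, α = (θ_start − ψ) mod 360° = 38.8121° = 0.677399 rad, β = (θ_goal − ψ) mod 360° = 92.2121° = 1.609405 rad.
Common terms: sin α = 0.626769, cos α = 0.779205, sin β = 0.999255, cos β = -0.038599, cos(α−β) = 0.596225, d² = 71.095286. Work in radians in the unit-radius frame; every candidate has L = ρ·(t + p + q).
LSL: p² = 2 + d² − 2cos(α−β) + 2d(sin α − sin β) = 65.621377; p = √p² = 8.100702; φ = atan2(cos β − cos α, d + sin α − sin β) = -0.101127 rad; t = (φ − α) mod 2π = 5.504659 rad, q = (β − φ) mod 2π = 1.710532 rad → L = 3.09·(5.504659 + 8.100702 + 1.710532) = 3.09·15.315893 = 47.326111 m
RSR: p² = 2 + d² − 2cos(α−β) + 2d(sin β − sin α) = 78.184295; p = √p² = 8.842188; φ = atan2(cos α − cos β, d − sin α + sin β) = 0.092621 rad; t = (α − φ) mod 2π = 0.584778 rad, q = (φ − β) mod 2π = 4.766402 rad → L = 3.09·(0.584778 + 8.842188 + 4.766402) = 3.09·14.193368 = 43.857507 m
LSR: p² = d² − 2 + 2cos(α−β) + 2d(sin α + sin β) = 97.708351; p = √p² = 9.884753; φ = atan2(−cos α − cos β, d + sin α + sin β) − atan2(−2, p) = 0.126134 rad; t = (φ − α) mod 2π = 5.731921 rad, q = (φ − β) mod 2π = 4.799915 rad → L = 3.09·(5.731921 + 9.884753 + 4.799915) = 3.09·20.416589 = 63.087259 m
RSL: p² = d² − 2 + 2cos(α−β) − 2d(sin α + sin β) = 42.867121; p = √p² = 6.547299; φ = atan2(cos α + cos β, d − sin α − sin β) − atan2(2, p) = -0.188073 rad; t = (α − φ) mod 2π = 0.865473 rad, q = (β − φ) mod 2π = 1.797478 rad → L = 3.09·(0.865473 + 6.547299 + 1.797478) = 3.09·9.210250 = 28.459672 m
RLR: c = (6 − d² + 2cos(α−β) + 2d(sin α − sin β))/8 = -8.773037, |c| > 1 → infeasible
LRL: c = (6 − d² + 2cos(α−β) − 2d(sin α − sin β))/8 = -7.202672, |c| > 1 → infeasible
Shortest: RSL with L = 28.459672 m ≈ 28.4597 m

28.4597 m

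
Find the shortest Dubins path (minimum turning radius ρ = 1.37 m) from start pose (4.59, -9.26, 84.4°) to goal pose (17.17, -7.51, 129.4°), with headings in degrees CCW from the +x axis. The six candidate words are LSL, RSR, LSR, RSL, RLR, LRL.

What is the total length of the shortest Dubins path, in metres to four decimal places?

15.4179 m

Let ψ = atan2(Δy, Δx) = atan2(1.75, 12.58) = 7.9196° be the start→goal bearing.
Normalize: d = |goal − start| / ρ = 12.701138/1.37 = 9.270903, α = (θ_start − ψ) mod 360° = 76.4804° = 1.334835 rad, β = (θ_goal − ψ) mod 360° = 121.4804° = 2.120233 rad.
Common terms: sin α = 0.972290, cos α = 0.233778, sin β = 0.852819, cos β = -0.522207, cos(α−β) = 0.707107, d² = 85.949651. Work in radians in the unit-radius frame; every candidate has L = ρ·(t + p + q).
LSL: p² = 2 + d² − 2cos(α−β) + 2d(sin α − sin β) = 88.750655; p = √p² = 9.420757; φ = atan2(cos β − cos α, d + sin α − sin β) = -0.080333 rad; t = (φ − α) mod 2π = 4.868017 rad, q = (β − φ) mod 2π = 2.200566 rad → L = 1.37·(4.868017 + 9.420757 + 2.200566) = 1.37·16.489340 = 22.590396 m
RSR: p² = 2 + d² − 2cos(α−β) + 2d(sin β − sin α) = 84.320220; p = √p² = 9.182604; φ = atan2(cos α − cos β, d − sin α + sin β) = 0.082421 rad; t = (α − φ) mod 2π = 1.252414 rad, q = (φ − β) mod 2π = 4.245373 rad → L = 1.37·(1.252414 + 9.182604 + 4.245373) = 1.37·14.680391 = 20.112136 m
LSR: p² = d² − 2 + 2cos(α−β) + 2d(sin α + sin β) = 119.204678; p = √p² = 10.918089; φ = atan2(−cos α − cos β, d + sin α + sin β) − atan2(−2, p) = 0.207162 rad; t = (φ − α) mod 2π = 5.155512 rad, q = (φ − β) mod 2π = 4.370114 rad → L = 1.37·(5.155512 + 10.918089 + 4.370114) = 1.37·20.443715 = 28.007889 m
RSL: p² = d² − 2 + 2cos(α−β) − 2d(sin α + sin β) = 51.523051; p = √p² = 7.177956; φ = atan2(cos α + cos β, d − sin α − sin β) − atan2(2, p) = -0.310457 rad; t = (α − φ) mod 2π = 1.645292 rad, q = (β − φ) mod 2π = 2.430690 rad → L = 1.37·(1.645292 + 7.177956 + 2.430690) = 1.37·11.253938 = 15.417895 m
RLR: c = (6 − d² + 2cos(α−β) + 2d(sin α − sin β))/8 = -9.540028, |c| > 1 → infeasible
LRL: c = (6 − d² + 2cos(α−β) − 2d(sin α − sin β))/8 = -10.093832, |c| > 1 → infeasible
Shortest: RSL with L = 15.417895 m ≈ 15.4179 m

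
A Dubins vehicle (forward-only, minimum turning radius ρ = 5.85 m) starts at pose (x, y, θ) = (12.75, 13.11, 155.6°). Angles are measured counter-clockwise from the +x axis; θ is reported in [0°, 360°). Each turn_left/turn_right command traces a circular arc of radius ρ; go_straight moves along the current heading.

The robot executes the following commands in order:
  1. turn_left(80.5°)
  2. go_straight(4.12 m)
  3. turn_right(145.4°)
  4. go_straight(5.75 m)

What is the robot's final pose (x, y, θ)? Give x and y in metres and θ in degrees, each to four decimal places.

set_pose: (x, y, θ) = (12.7500, 13.1100, 155.6000°), ρ = 5.85
turn_left(80.5°): centre at ρ to the left, rotate +80.5° → (5.4778, 11.0453, 236.1000°)
go_straight(4.12): x += 4.12·cos θ, y += 4.12·sin θ → (3.1799, 7.6257, 236.1000°)
turn_right(145.4°): centre at ρ to the right, rotate −145.4° → (-7.5253, 10.8170, 90.7000°)
go_straight(5.75): x += 5.75·cos θ, y += 5.75·sin θ → (-7.5955, 16.5666, 90.7000°)

(-7.5955, 16.5666, 90.7000°)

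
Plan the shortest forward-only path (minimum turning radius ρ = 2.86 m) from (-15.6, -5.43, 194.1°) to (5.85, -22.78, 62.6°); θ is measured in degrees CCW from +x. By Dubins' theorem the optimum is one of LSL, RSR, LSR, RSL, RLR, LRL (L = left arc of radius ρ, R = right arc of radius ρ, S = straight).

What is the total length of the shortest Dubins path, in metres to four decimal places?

Let ψ = atan2(Δy, Δx) = atan2(-17.35, 21.45) = -38.9679° be the start→goal bearing.
Normalize: d = |goal − start| / ρ = 27.588494/2.86 = 9.646327, α = (θ_start − ψ) mod 360° = 233.0679° = 4.067803 rad, β = (θ_goal − ψ) mod 360° = 101.5679° = 1.772695 rad.
Common terms: sin α = -0.799349, cos α = -0.600868, sin β = 0.979688, cos β = -0.200530, cos(α−β) = -0.662620, d² = 93.051616. Work in radians in the unit-radius frame; every candidate has L = ρ·(t + p + q).
LSL: p² = 2 + d² − 2cos(α−β) + 2d(sin α − sin β) = 62.054529; p = √p² = 7.877470; φ = atan2(cos β − cos α, d + sin α − sin β) = 0.050843 rad; t = (φ − α) mod 2π = 2.266225 rad, q = (β − φ) mod 2π = 1.721852 rad → L = 2.86·(2.266225 + 7.877470 + 1.721852) = 2.86·11.865547 = 33.935465 m
RSR: p² = 2 + d² − 2cos(α−β) + 2d(sin β − sin α) = 130.699183; p = √p² = 11.432374; φ = atan2(cos α − cos β, d − sin α + sin β) = -0.035025 rad; t = (α − φ) mod 2π = 4.102828 rad, q = (φ − β) mod 2π = 4.475465 rad → L = 2.86·(4.102828 + 11.432374 + 4.475465) = 2.86·20.010668 = 57.230509 m
LSR: p² = d² − 2 + 2cos(α−β) + 2d(sin α + sin β) = 93.205596; p = √p² = 9.654305; φ = atan2(−cos α − cos β, d + sin α + sin β) − atan2(−2, p) = 0.285645 rad; t = (φ − α) mod 2π = 2.501028 rad, q = (φ − β) mod 2π = 4.796136 rad → L = 2.86·(2.501028 + 9.654305 + 4.796136) = 2.86·16.951468 = 48.481198 m
RSL: p² = d² − 2 + 2cos(α−β) − 2d(sin α + sin β) = 86.247156; p = √p² = 9.286935; φ = atan2(cos α + cos β, d − sin α − sin β) − atan2(2, p) = -0.296576 rad; t = (α − φ) mod 2π = 4.364379 rad, q = (β − φ) mod 2π = 2.069271 rad → L = 2.86·(4.364379 + 9.286935 + 2.069271) = 2.86·15.720584 = 44.960872 m
RLR: c = (6 − d² + 2cos(α−β) + 2d(sin α − sin β))/8 = -15.337398, |c| > 1 → infeasible
LRL: c = (6 − d² + 2cos(α−β) − 2d(sin α − sin β))/8 = -6.756816, |c| > 1 → infeasible
Shortest: LSL with L = 33.935465 m ≈ 33.9355 m

33.9355 m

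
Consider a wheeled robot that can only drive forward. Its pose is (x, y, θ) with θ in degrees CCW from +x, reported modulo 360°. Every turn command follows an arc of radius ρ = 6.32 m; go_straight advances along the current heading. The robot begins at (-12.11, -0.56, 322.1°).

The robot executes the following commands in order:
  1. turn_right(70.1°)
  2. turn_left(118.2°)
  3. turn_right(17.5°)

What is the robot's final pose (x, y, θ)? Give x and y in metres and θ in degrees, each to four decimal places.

set_pose: (x, y, θ) = (-12.1100, -0.5600, 322.1000°), ρ = 6.32
turn_right(70.1°): centre at ρ to the right, rotate −70.1° → (-9.9816, -7.5000, 252.0000°)
turn_left(118.2°): centre at ρ to the left, rotate +118.2° → (-2.8518, -15.6731, 370.2000° ≡ 10.2000°)
turn_right(17.5°): centre at ρ to the right, rotate −17.5° → (-0.9295, -15.6244, -7.3000° ≡ 352.7000°)

(-0.9295, -15.6244, 352.7000°)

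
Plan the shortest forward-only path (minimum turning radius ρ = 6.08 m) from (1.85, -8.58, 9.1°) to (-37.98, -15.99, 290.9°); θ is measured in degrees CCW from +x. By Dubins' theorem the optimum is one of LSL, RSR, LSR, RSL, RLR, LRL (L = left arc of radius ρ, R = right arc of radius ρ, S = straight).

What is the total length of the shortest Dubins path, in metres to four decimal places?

64.9451 m

Let ψ = atan2(Δy, Δx) = atan2(-7.41, -39.83) = -169.4611° be the start→goal bearing.
Normalize: d = |goal − start| / ρ = 40.513418/6.08 = 6.663391, α = (θ_start − ψ) mod 360° = 178.5611° = 3.116480 rad, β = (θ_goal − ψ) mod 360° = 100.3611° = 1.751632 rad.
Common terms: sin α = 0.025110, cos α = -0.999685, sin β = 0.983694, cos β = -0.179852, cos(α−β) = 0.204496, d² = 44.400780. Work in radians in the unit-radius frame; every candidate has L = ρ·(t + p + q).
LSL: p² = 2 + d² − 2cos(α−β) + 2d(sin α − sin β) = 33.216955; p = √p² = 5.763415; φ = atan2(cos β − cos α, d + sin α − sin β) = 0.142732 rad; t = (φ − α) mod 2π = 3.309437 rad, q = (β − φ) mod 2π = 1.608900 rad → L = 6.08·(3.309437 + 5.763415 + 1.608900) = 6.08·10.681753 = 64.945059 m
RSR: p² = 2 + d² − 2cos(α−β) + 2d(sin β − sin α) = 58.766621; p = √p² = 7.665939; φ = atan2(cos α − cos β, d − sin α + sin β) = -0.107150 rad; t = (α − φ) mod 2π = 3.223630 rad, q = (φ − β) mod 2π = 4.424403 rad → L = 6.08·(3.223630 + 7.665939 + 4.424403) = 6.08·15.313972 = 93.108949 m
LSR: p² = d² − 2 + 2cos(α−β) + 2d(sin α + sin β) = 56.253882; p = √p² = 7.500259; φ = atan2(−cos α − cos β, d + sin α + sin β) − atan2(−2, p) = 0.413141 rad; t = (φ − α) mod 2π = 3.579847 rad, q = (φ − β) mod 2π = 4.944694 rad → L = 6.08·(3.579847 + 7.500259 + 4.944694) = 6.08·16.024800 = 97.430781 m
RSL: p² = d² − 2 + 2cos(α−β) − 2d(sin α + sin β) = 29.365663; p = √p² = 5.419009; φ = atan2(cos α + cos β, d − sin α − sin β) − atan2(2, p) = -0.559212 rad; t = (α − φ) mod 2π = 3.675692 rad, q = (β − φ) mod 2π = 2.310844 rad → L = 6.08·(3.675692 + 5.419009 + 2.310844) = 6.08·11.405545 = 69.345715 m
RLR: c = (6 − d² + 2cos(α−β) + 2d(sin α − sin β))/8 = -6.345828, |c| > 1 → infeasible
LRL: c = (6 − d² + 2cos(α−β) − 2d(sin α − sin β))/8 = -3.152119, |c| > 1 → infeasible
Shortest: LSL with L = 64.945059 m ≈ 64.9451 m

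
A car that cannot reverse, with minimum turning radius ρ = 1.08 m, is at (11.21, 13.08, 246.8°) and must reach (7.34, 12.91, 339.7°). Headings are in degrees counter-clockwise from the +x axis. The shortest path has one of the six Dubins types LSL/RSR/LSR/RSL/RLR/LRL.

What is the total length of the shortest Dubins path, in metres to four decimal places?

Let ψ = atan2(Δy, Δx) = atan2(-0.17, -3.87) = -177.4847° be the start→goal bearing.
Normalize: d = |goal − start| / ρ = 3.873732/1.08 = 3.586789, α = (θ_start − ψ) mod 360° = 64.2847° = 1.121981 rad, β = (θ_goal − ψ) mod 360° = 157.1847° = 2.743391 rad.
Common terms: sin α = 0.900962, cos α = 0.433899, sin β = 0.387761, cos β = -0.921760, cos(α−β) = -0.050593, d² = 12.865055. Work in radians in the unit-radius frame; every candidate has L = ρ·(t + p + q).
LSL: p² = 2 + d² − 2cos(α−β) + 2d(sin α − sin β) = 18.647725; p = √p² = 4.318301; φ = atan2(cos β − cos α, d + sin α − sin β) = -0.319333 rad; t = (φ − α) mod 2π = 4.841872 rad, q = (β − φ) mod 2π = 3.062724 rad → L = 1.08·(4.841872 + 4.318301 + 3.062724) = 1.08·12.222897 = 13.200729 m
RSR: p² = 2 + d² − 2cos(α−β) + 2d(sin β − sin α) = 11.284756; p = √p² = 3.359279; φ = atan2(cos α − cos β, d − sin α + sin β) = 0.415401 rad; t = (α − φ) mod 2π = 0.706580 rad, q = (φ − β) mod 2π = 3.955195 rad → L = 1.08·(0.706580 + 3.359279 + 3.955195) = 1.08·8.021054 = 8.662738 m
LSR: p² = d² − 2 + 2cos(α−β) + 2d(sin α + sin β) = 20.008620; p = √p² = 4.473100; φ = atan2(−cos α − cos β, d + sin α + sin β) − atan2(−2, p) = 0.520186 rad; t = (φ − α) mod 2π = 5.681390 rad, q = (φ − β) mod 2π = 4.059980 rad → L = 1.08·(5.681390 + 4.473100 + 4.059980) = 1.08·14.214470 = 15.351627 m
RSL: p² = d² − 2 + 2cos(α−β) − 2d(sin α + sin β) = 1.519118; p = √p² = 1.232525; φ = atan2(cos α + cos β, d − sin α − sin β) − atan2(2, p) = -1.227691 rad; t = (α − φ) mod 2π = 2.349672 rad, q = (β − φ) mod 2π = 3.971083 rad → L = 1.08·(2.349672 + 1.232525 + 3.971083) = 1.08·7.553279 = 8.157542 m
RLR: c = (6 − d² + 2cos(α−β) + 2d(sin α − sin β))/8 = -0.410595; p = 2π − arccos c = 4.289283 rad; φ = atan2(cos α − cos β, d − sin α + sin β) = 0.415401 rad; t = (α − φ + p/2) mod 2π = 2.851221 rad, q = (α − β − t + p) mod 2π = 6.099836 rad → L = 1.08·(2.851221 + 4.289283 + 6.099836) = 1.08·13.240340 = 14.299568 m
LRL: c = (6 − d² + 2cos(α−β) − 2d(sin α − sin β))/8 = -1.330966, |c| > 1 → infeasible
Shortest: RSL with L = 8.157542 m ≈ 8.1575 m

8.1575 m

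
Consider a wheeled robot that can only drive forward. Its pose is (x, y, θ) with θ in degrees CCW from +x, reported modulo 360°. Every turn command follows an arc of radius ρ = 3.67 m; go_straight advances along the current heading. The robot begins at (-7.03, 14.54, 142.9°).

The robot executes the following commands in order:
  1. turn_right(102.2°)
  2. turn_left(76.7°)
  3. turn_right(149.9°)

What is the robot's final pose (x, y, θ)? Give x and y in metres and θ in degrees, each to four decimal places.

set_pose: (x, y, θ) = (-7.0300, 14.5400, 142.9000°), ρ = 3.67
turn_right(102.2°): centre at ρ to the right, rotate −102.2° → (-7.2094, 20.2495, 40.7000°)
turn_left(76.7°): centre at ρ to the left, rotate +76.7° → (-6.3443, 24.7208, 117.4000°)
turn_right(149.9°): centre at ρ to the right, rotate −149.9° → (-1.1142, 29.5050, -32.5000° ≡ 327.5000°)

(-1.1142, 29.5050, 327.5000°)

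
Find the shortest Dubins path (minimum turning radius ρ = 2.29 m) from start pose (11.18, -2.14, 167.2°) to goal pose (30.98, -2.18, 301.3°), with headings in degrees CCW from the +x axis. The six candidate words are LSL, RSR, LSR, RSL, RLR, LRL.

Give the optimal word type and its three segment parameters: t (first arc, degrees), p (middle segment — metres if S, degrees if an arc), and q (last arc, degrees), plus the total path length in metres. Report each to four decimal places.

RSR: t = 178.4960°, p = 17.6784 m, q = 47.4040°, L = 26.7072 m

Let ψ = atan2(Δy, Δx) = atan2(-0.04, 19.80) = -0.1157° be the start→goal bearing.
Normalize: d = |goal − start| / ρ = 19.800040/2.29 = 8.646306, α = (θ_start − ψ) mod 360° = 167.3157° = 2.920211 rad, β = (θ_goal − ψ) mod 360° = 301.4157° = 5.260697 rad.
Common terms: sin α = 0.219578, cos α = -0.975595, sin β = -0.853408, cos β = 0.521244, cos(α−β) = -0.695913, d² = 74.758605. Work in radians in the unit-radius frame; every candidate has L = ρ·(t + p + q).
LSL: p² = 2 + d² − 2cos(α−β) + 2d(sin α − sin β) = 96.705154; p = √p² = 9.833878; φ = atan2(cos β − cos α, d + sin α − sin β) = 0.152806 rad; t = (φ − α) mod 2π = 3.515781 rad, q = (β − φ) mod 2π = 5.107891 rad → L = 2.29·(3.515781 + 9.833878 + 5.107891) = 2.29·18.457550 = 42.267789 m
RSR: p² = 2 + d² − 2cos(α−β) + 2d(sin β − sin α) = 59.595707; p = √p² = 7.719826; φ = atan2(cos α − cos β, d − sin α + sin β) = -0.195131 rad; t = (α − φ) mod 2π = 3.115342 rad, q = (φ − β) mod 2π = 0.827357 rad → L = 2.29·(3.115342 + 7.719826 + 0.827357) = 2.29·11.662524 = 26.707181 m
LSR: p² = d² − 2 + 2cos(α−β) + 2d(sin α + sin β) = 60.406212; p = √p² = 7.772143; φ = atan2(−cos α − cos β, d + sin α + sin β) − atan2(−2, p) = 0.308510 rad; t = (φ − α) mod 2π = 3.671484 rad, q = (φ − β) mod 2π = 1.330998 rad → L = 2.29·(3.671484 + 7.772143 + 1.330998) = 2.29·12.774625 = 29.253892 m
RSL: p² = d² − 2 + 2cos(α−β) − 2d(sin α + sin β) = 82.327347; p = √p² = 9.073442; φ = atan2(cos α + cos β, d − sin α − sin β) − atan2(2, p) = -0.265875 rad; t = (α − φ) mod 2π = 3.186085 rad, q = (β − φ) mod 2π = 5.526572 rad → L = 2.29·(3.186085 + 9.073442 + 5.526572) = 2.29·17.786099 = 40.730167 m
RLR: c = (6 − d² + 2cos(α−β) + 2d(sin α − sin β))/8 = -6.449463, |c| > 1 → infeasible
LRL: c = (6 − d² + 2cos(α−β) − 2d(sin α − sin β))/8 = -11.088144, |c| > 1 → infeasible
Shortest: RSR with L = 26.707181 m ≈ 26.7072 m
Convert RSR to answer units (arcs ×180/π): t = 3.115342·180/π = 178.4960°, p = ρ·p = 2.29·7.719826 = 17.6784 m, q = 0.827357·180/π = 47.4040°, L = 26.7072 m.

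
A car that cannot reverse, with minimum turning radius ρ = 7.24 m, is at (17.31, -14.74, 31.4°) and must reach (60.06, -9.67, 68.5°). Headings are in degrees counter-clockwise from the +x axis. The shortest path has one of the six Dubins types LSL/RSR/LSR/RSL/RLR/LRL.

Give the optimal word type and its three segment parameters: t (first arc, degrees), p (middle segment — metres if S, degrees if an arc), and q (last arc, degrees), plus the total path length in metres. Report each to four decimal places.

Let ψ = atan2(Δy, Δx) = atan2(5.07, 42.75) = 6.7635° be the start→goal bearing.
Normalize: d = |goal − start| / ρ = 43.049592/7.24 = 5.946076, α = (θ_start − ψ) mod 360° = 24.6365° = 0.429988 rad, β = (θ_goal − ψ) mod 360° = 61.7365° = 1.077505 rad.
Common terms: sin α = 0.416860, cos α = 0.908971, sin β = 0.880779, cos β = 0.473527, cos(α−β) = 0.797584, d² = 35.355823. Work in radians in the unit-radius frame; every candidate has L = ρ·(t + p + q).
LSL: p² = 2 + d² − 2cos(α−β) + 2d(sin α − sin β) = 30.243658; p = √p² = 5.499423; φ = atan2(cos β − cos α, d + sin α − sin β) = -0.079263 rad; t = (φ − α) mod 2π = 5.773934 rad, q = (β − φ) mod 2π = 1.156768 rad → L = 7.24·(5.773934 + 5.499423 + 1.156768) = 7.24·12.430126 = 89.994111 m
RSR: p² = 2 + d² − 2cos(α−β) + 2d(sin β − sin α) = 41.277653; p = √p² = 6.424769; φ = atan2(cos α − cos β, d − sin α + sin β) = 0.067828 rad; t = (α − φ) mod 2π = 0.362161 rad, q = (φ − β) mod 2π = 5.273508 rad → L = 7.24·(0.362161 + 6.424769 + 5.273508) = 7.24·12.060437 = 87.317563 m
LSR: p² = d² − 2 + 2cos(α−β) + 2d(sin α + sin β) = 50.382717; p = √p² = 7.098078; φ = atan2(−cos α − cos β, d + sin α + sin β) − atan2(−2, p) = 0.086059 rad; t = (φ − α) mod 2π = 5.939256 rad, q = (φ − β) mod 2π = 5.291739 rad → L = 7.24·(5.939256 + 7.098078 + 5.291739) = 7.24·18.329074 = 132.702493 m
RSL: p² = d² − 2 + 2cos(α−β) − 2d(sin α + sin β) = 19.519265; p = √p² = 4.418061; φ = atan2(cos α + cos β, d − sin α − sin β) − atan2(2, p) = -0.136006 rad; t = (α − φ) mod 2π = 0.565995 rad, q = (β − φ) mod 2π = 1.213512 rad → L = 7.24·(0.565995 + 4.418061 + 1.213512) = 7.24·6.197567 = 44.870388 m
RLR: c = (6 − d² + 2cos(α−β) + 2d(sin α − sin β))/8 = -4.159707, |c| > 1 → infeasible
LRL: c = (6 − d² + 2cos(α−β) − 2d(sin α − sin β))/8 = -2.780457, |c| > 1 → infeasible
Shortest: RSL with L = 44.870388 m ≈ 44.8704 m
Convert RSL to answer units (arcs ×180/π): t = 0.565995·180/π = 32.4291°, p = ρ·p = 7.24·4.418061 = 31.9868 m, q = 1.213512·180/π = 69.5291°, L = 44.8704 m.

RSL: t = 32.4291°, p = 31.9868 m, q = 69.5291°, L = 44.8704 m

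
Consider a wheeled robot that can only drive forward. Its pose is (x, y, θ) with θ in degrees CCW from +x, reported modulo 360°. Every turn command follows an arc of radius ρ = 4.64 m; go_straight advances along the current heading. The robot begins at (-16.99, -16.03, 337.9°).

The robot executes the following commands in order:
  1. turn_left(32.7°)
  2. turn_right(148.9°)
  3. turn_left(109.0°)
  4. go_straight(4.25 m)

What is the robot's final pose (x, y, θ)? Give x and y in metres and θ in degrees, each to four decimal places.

(-5.9284, -33.9076, 330.7000°)

set_pose: (x, y, θ) = (-16.9900, -16.0300, 337.9000°), ρ = 4.64
turn_left(32.7°): centre at ρ to the left, rotate +32.7° → (-14.3908, -16.2917, 370.6000° ≡ 10.6000°)
turn_right(148.9°): centre at ρ to the right, rotate −148.9° → (-10.4506, -24.3169, -138.3000° ≡ 221.7000°)
turn_left(109.0°): centre at ρ to the left, rotate +109.0° → (-9.6346, -31.8278, 330.7000°)
go_straight(4.25): x += 4.25·cos θ, y += 4.25·sin θ → (-5.9284, -33.9076, 330.7000°)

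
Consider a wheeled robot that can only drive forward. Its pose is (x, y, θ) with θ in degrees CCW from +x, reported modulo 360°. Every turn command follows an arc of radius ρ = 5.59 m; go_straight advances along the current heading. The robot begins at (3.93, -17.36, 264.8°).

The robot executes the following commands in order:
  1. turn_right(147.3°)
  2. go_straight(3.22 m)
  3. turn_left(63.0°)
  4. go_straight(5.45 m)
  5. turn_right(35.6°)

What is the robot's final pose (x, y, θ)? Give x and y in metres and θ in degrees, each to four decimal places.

set_pose: (x, y, θ) = (3.9300, -17.3600, 264.8000°), ρ = 5.59
turn_right(147.3°): centre at ρ to the right, rotate −147.3° → (-6.5954, -19.4345, 117.5000°)
go_straight(3.22): x += 3.22·cos θ, y += 3.22·sin θ → (-8.0822, -16.5784, 117.5000°)
turn_left(63.0°): centre at ρ to the left, rotate +63.0° → (-13.0894, -13.5698, 180.5000°)
go_straight(5.45): x += 5.45·cos θ, y += 5.45·sin θ → (-18.5392, -13.6173, 180.5000°)
turn_right(35.6°): centre at ρ to the right, rotate −35.6° → (-21.8022, -12.6010, 144.9000°)

(-21.8022, -12.6010, 144.9000°)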